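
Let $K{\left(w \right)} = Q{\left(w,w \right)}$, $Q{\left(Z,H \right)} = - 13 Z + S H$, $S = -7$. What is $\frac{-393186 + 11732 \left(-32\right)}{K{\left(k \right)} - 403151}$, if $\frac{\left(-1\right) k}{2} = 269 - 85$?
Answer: $\frac{768610}{395791} \approx 1.942$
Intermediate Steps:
$Q{\left(Z,H \right)} = - 13 Z - 7 H$
$k = -368$ ($k = - 2 \left(269 - 85\right) = \left(-2\right) 184 = -368$)
$K{\left(w \right)} = - 20 w$ ($K{\left(w \right)} = - 13 w - 7 w = - 20 w$)
$\frac{-393186 + 11732 \left(-32\right)}{K{\left(k \right)} - 403151} = \frac{-393186 + 11732 \left(-32\right)}{\left(-20\right) \left(-368\right) - 403151} = \frac{-393186 - 375424}{7360 - 403151} = - \frac{768610}{-395791} = \left(-768610\right) \left(- \frac{1}{395791}\right) = \frac{768610}{395791}$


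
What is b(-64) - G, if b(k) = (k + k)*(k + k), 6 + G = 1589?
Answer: 14801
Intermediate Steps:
G = 1583 (G = -6 + 1589 = 1583)
b(k) = 4*k² (b(k) = (2*k)*(2*k) = 4*k²)
b(-64) - G = 4*(-64)² - 1*1583 = 4*4096 - 1583 = 16384 - 1583 = 14801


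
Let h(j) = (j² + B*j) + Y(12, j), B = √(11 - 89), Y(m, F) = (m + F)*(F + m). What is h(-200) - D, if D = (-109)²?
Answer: 63463 - 200*I*√78 ≈ 63463.0 - 1766.4*I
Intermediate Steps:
Y(m, F) = (F + m)² (Y(m, F) = (F + m)*(F + m) = (F + m)²)
B = I*√78 (B = √(-78) = I*√78 ≈ 8.8318*I)
D = 11881
h(j) = j² + (12 + j)² + I*j*√78 (h(j) = (j² + (I*√78)*j) + (j + 12)² = (j² + I*j*√78) + (12 + j)² = j² + (12 + j)² + I*j*√78)
h(-200) - D = ((-200)² + (12 - 200)² + I*(-200)*√78) - 1*11881 = (40000 + (-188)² - 200*I*√78) - 11881 = (40000 + 35344 - 200*I*√78) - 11881 = (75344 - 200*I*√78) - 11881 = 63463 - 200*I*√78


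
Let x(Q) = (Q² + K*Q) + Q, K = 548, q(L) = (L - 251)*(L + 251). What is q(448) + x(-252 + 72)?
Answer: 71283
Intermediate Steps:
q(L) = (-251 + L)*(251 + L)
x(Q) = Q² + 549*Q (x(Q) = (Q² + 548*Q) + Q = Q² + 549*Q)
q(448) + x(-252 + 72) = (-63001 + 448²) + (-252 + 72)*(549 + (-252 + 72)) = (-63001 + 200704) - 180*(549 - 180) = 137703 - 180*369 = 137703 - 66420 = 71283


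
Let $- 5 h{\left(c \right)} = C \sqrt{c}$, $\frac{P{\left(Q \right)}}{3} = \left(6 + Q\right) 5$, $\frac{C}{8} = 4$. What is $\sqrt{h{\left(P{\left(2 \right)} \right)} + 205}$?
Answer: $\frac{\sqrt{5125 - 320 \sqrt{30}}}{5} \approx 11.614$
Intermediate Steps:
$C = 32$ ($C = 8 \cdot 4 = 32$)
$P{\left(Q \right)} = 90 + 15 Q$ ($P{\left(Q \right)} = 3 \left(6 + Q\right) 5 = 3 \left(30 + 5 Q\right) = 90 + 15 Q$)
$h{\left(c \right)} = - \frac{32 \sqrt{c}}{5}$
$\sqrt{h{\left(P{\left(2 \right)} \right)} + 205} = \sqrt{- \frac{32 \sqrt{90 + 15 \cdot 2}}{5} + 205} = \sqrt{- \frac{32 \sqrt{90 + 30}}{5} + 205} = \sqrt{- \frac{32 \sqrt{120}}{5} + 205} = \sqrt{- \frac{32 \cdot 2 \sqrt{30}}{5} + 205} = \sqrt{- \frac{64 \sqrt{30}}{5} + 205} = \sqrt{205 - \frac{64 \sqrt{30}}{5}}$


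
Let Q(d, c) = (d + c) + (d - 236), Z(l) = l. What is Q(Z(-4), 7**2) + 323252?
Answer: 323057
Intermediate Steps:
Q(d, c) = -236 + c + 2*d (Q(d, c) = (c + d) + (-236 + d) = -236 + c + 2*d)
Q(Z(-4), 7**2) + 323252 = (-236 + 7**2 + 2*(-4)) + 323252 = (-236 + 49 - 8) + 323252 = -195 + 323252 = 323057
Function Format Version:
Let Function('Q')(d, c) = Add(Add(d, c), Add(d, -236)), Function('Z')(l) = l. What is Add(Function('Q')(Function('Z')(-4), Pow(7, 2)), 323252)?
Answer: 323057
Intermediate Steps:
Function('Q')(d, c) = Add(-236, c, Mul(2, d)) (Function('Q')(d, c) = Add(Add(c, d), Add(-236, d)) = Add(-236, c, Mul(2, d)))
Add(Function('Q')(Function('Z')(-4), Pow(7, 2)), 323252) = Add(Add(-236, Pow(7, 2), Mul(2, -4)), 323252) = Add(Add(-236, 49, -8), 323252) = Add(-195, 323252) = 323057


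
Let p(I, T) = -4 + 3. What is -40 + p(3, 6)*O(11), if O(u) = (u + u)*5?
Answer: -150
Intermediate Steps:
p(I, T) = -1
O(u) = 10*u (O(u) = (2*u)*5 = 10*u)
-40 + p(3, 6)*O(11) = -40 - 10*11 = -40 - 1*110 = -40 - 110 = -150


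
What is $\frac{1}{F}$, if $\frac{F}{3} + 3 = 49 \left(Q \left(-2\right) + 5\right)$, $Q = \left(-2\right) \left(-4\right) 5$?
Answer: $- \frac{1}{11034} \approx -9.0629 \cdot 10^{-5}$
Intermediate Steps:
$Q = 40$ ($Q = 8 \cdot 5 = 40$)
$F = -11034$ ($F = -9 + 3 \cdot 49 \left(40 \left(-2\right) + 5\right) = -9 + 3 \cdot 49 \left(-80 + 5\right) = -9 + 3 \cdot 49 \left(-75\right) = -9 + 3 \left(-3675\right) = -9 - 11025 = -11034$)
$\frac{1}{F} = \frac{1}{-11034} = - \frac{1}{11034}$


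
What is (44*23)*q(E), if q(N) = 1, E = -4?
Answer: 1012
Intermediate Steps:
(44*23)*q(E) = (44*23)*1 = 1012*1 = 1012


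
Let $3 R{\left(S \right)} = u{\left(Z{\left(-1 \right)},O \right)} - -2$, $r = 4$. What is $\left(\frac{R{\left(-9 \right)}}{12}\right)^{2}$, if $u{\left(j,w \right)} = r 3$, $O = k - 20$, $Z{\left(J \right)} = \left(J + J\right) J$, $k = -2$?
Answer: $\frac{49}{324} \approx 0.15123$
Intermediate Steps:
$Z{\left(J \right)} = 2 J^{2}$ ($Z{\left(J \right)} = 2 J J = 2 J^{2}$)
$O = -22$ ($O = -2 - 20 = -22$)
$u{\left(j,w \right)} = 12$ ($u{\left(j,w \right)} = 4 \cdot 3 = 12$)
$R{\left(S \right)} = \frac{14}{3}$ ($R{\left(S \right)} = \frac{12 - -2}{3} = \frac{12 + 2}{3} = \frac{1}{3} \cdot 14 = \frac{14}{3}$)
$\left(\frac{R{\left(-9 \right)}}{12}\right)^{2} = \left(\frac{14}{3 \cdot 12}\right)^{2} = \left(\frac{14}{3} \cdot \frac{1}{12}\right)^{2} = \left(\frac{7}{18}\right)^{2} = \frac{49}{324}$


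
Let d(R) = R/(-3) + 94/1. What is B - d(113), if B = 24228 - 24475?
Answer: -910/3 ≈ -303.33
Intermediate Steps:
d(R) = 94 - R/3 (d(R) = R*(-⅓) + 94*1 = -R/3 + 94 = 94 - R/3)
B = -247
B - d(113) = -247 - (94 - ⅓*113) = -247 - (94 - 113/3) = -247 - 1*169/3 = -247 - 169/3 = -910/3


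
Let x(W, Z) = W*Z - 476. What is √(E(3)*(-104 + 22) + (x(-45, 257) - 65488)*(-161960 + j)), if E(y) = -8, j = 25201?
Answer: √10602789167 ≈ 1.0297e+5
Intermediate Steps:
x(W, Z) = -476 + W*Z
√(E(3)*(-104 + 22) + (x(-45, 257) - 65488)*(-161960 + j)) = √(-8*(-104 + 22) + ((-476 - 45*257) - 65488)*(-161960 + 25201)) = √(-8*(-82) + ((-476 - 11565) - 65488)*(-136759)) = √(656 + (-12041 - 65488)*(-136759)) = √(656 - 77529*(-136759)) = √(656 + 10602788511) = √10602789167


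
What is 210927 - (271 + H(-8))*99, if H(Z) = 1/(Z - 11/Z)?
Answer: 9757986/53 ≈ 1.8411e+5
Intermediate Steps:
210927 - (271 + H(-8))*99 = 210927 - (271 - 8/(-11 + (-8)²))*99 = 210927 - (271 - 8/(-11 + 64))*99 = 210927 - (271 - 8/53)*99 = 210927 - 14355*99/53 = 210927 - 1*1421145/53 = 210927 - 1421145/53 = 9757986/53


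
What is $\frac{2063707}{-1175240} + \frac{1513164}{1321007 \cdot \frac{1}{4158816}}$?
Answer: $\frac{7395748105028724811}{1552500266680} \approx 4.7638 \cdot 10^{6}$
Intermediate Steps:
$\frac{2063707}{-1175240} + \frac{1513164}{1321007 \cdot \frac{1}{4158816}} = 2063707 \left(- \frac{1}{1175240}\right) + \frac{1513164}{1321007 \cdot \frac{1}{4158816}} = - \frac{2063707}{1175240} + \frac{1513164}{\frac{1321007}{4158816}} = - \frac{2063707}{1175240} + 1513164 \cdot \frac{4158816}{1321007} = - \frac{2063707}{1175240} + \frac{6292970653824}{1321007} = \frac{7395748105028724811}{1552500266680}$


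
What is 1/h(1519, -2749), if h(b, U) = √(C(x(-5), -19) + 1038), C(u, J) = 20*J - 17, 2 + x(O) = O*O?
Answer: √641/641 ≈ 0.039498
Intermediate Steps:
x(O) = -2 + O² (x(O) = -2 + O*O = -2 + O²)
C(u, J) = -17 + 20*J
h(b, U) = √641 (h(b, U) = √((-17 + 20*(-19)) + 1038) = √((-17 - 380) + 1038) = √(-397 + 1038) = √641)
1/h(1519, -2749) = 1/(√641) = √641/641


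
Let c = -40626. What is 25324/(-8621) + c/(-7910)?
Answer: 74961953/34096055 ≈ 2.1986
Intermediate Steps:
25324/(-8621) + c/(-7910) = 25324/(-8621) - 40626/(-7910) = 25324*(-1/8621) - 40626*(-1/7910) = -25324/8621 + 20313/3955 = 74961953/34096055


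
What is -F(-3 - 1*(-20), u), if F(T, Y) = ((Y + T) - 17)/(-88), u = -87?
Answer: -87/88 ≈ -0.98864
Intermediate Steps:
F(T, Y) = 17/88 - T/88 - Y/88 (F(T, Y) = ((T + Y) - 17)*(-1/88) = (-17 + T + Y)*(-1/88) = 17/88 - T/88 - Y/88)
-F(-3 - 1*(-20), u) = -(17/88 - (-3 - 1*(-20))/88 - 1/88*(-87)) = -(17/88 - (-3 + 20)/88 + 87/88) = -(17/88 - 1/88*17 + 87/88) = -(17/88 - 17/88 + 87/88) = -1*87/88 = -87/88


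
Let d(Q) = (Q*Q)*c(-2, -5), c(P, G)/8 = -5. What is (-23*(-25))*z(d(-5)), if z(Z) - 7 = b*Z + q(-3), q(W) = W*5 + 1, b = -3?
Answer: 1720975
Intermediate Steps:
c(P, G) = -40 (c(P, G) = 8*(-5) = -40)
q(W) = 1 + 5*W (q(W) = 5*W + 1 = 1 + 5*W)
d(Q) = -40*Q**2 (d(Q) = (Q*Q)*(-40) = Q**2*(-40) = -40*Q**2)
z(Z) = -7 - 3*Z (z(Z) = 7 + (-3*Z + (1 + 5*(-3))) = 7 + (-3*Z + (1 - 15)) = 7 + (-3*Z - 14) = 7 + (-14 - 3*Z) = -7 - 3*Z)
(-23*(-25))*z(d(-5)) = (-23*(-25))*(-7 - (-120)*(-5)**2) = 575*(-7 - (-120)*25) = 575*(-7 - 3*(-1000)) = 575*(-7 + 3000) = 575*2993 = 1720975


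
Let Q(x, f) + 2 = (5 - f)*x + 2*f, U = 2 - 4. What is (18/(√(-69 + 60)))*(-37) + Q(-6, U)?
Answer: -48 + 222*I ≈ -48.0 + 222.0*I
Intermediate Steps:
U = -2
Q(x, f) = -2 + 2*f + x*(5 - f) (Q(x, f) = -2 + ((5 - f)*x + 2*f) = -2 + (x*(5 - f) + 2*f) = -2 + (2*f + x*(5 - f)) = -2 + 2*f + x*(5 - f))
(18/(√(-69 + 60)))*(-37) + Q(-6, U) = (18/(√(-69 + 60)))*(-37) + (-2 + 2*(-2) + 5*(-6) - 1*(-2)*(-6)) = (18/(√(-9)))*(-37) + (-2 - 4 - 30 - 12) = (18/((3*I)))*(-37) - 48 = (18*(-I/3))*(-37) - 48 = -6*I*(-37) - 48 = 222*I - 48 = -48 + 222*I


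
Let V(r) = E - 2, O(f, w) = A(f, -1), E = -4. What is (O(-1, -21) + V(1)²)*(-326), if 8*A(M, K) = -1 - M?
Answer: -11736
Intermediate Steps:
A(M, K) = -⅛ - M/8 (A(M, K) = (-1 - M)/8 = -⅛ - M/8)
O(f, w) = -⅛ - f/8
V(r) = -6 (V(r) = -4 - 2 = -6)
(O(-1, -21) + V(1)²)*(-326) = ((-⅛ - ⅛*(-1)) + (-6)²)*(-326) = ((-⅛ + ⅛) + 36)*(-326) = (0 + 36)*(-326) = 36*(-326) = -11736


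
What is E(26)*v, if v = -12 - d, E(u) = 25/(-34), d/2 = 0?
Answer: 150/17 ≈ 8.8235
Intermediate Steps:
d = 0 (d = 2*0 = 0)
E(u) = -25/34 (E(u) = 25*(-1/34) = -25/34)
v = -12 (v = -12 - 1*0 = -12 + 0 = -12)
E(26)*v = -25/34*(-12) = 150/17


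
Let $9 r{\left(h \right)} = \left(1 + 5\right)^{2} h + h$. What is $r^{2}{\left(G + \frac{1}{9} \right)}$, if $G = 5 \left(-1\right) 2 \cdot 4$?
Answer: $\frac{176438089}{6561} \approx 26892.0$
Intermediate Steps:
$G = -40$ ($G = \left(-5\right) 8 = -40$)
$r{\left(h \right)} = \frac{37 h}{9}$ ($r{\left(h \right)} = \frac{\left(1 + 5\right)^{2} h + h}{9} = \frac{6^{2} h + h}{9} = \frac{36 h + h}{9} = \frac{37 h}{9}$)
$r^{2}{\left(G + \frac{1}{9} \right)} = \left(\frac{37 \left(-40 + \frac{1}{9}\right)}{9}\right)^{2} = \left(\frac{37}{9} \left(- \frac{359}{9}\right)\right)^{2} = \left(- \frac{13283}{81}\right)^{2} = \frac{176438089}{6561}$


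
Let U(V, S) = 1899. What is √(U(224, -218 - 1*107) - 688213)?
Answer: I*√686314 ≈ 828.44*I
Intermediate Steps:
√(U(224, -218 - 1*107) - 688213) = √(1899 - 688213) = √(-686314) = I*√686314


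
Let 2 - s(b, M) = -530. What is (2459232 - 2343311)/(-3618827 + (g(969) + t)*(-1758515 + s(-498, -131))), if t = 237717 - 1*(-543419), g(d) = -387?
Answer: -8917/105580545238 ≈ -8.4457e-8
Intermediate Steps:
s(b, M) = 532 (s(b, M) = 2 - 1*(-530) = 2 + 530 = 532)
t = 781136 (t = 237717 + 543419 = 781136)
(2459232 - 2343311)/(-3618827 + (g(969) + t)*(-1758515 + s(-498, -131))) = (2459232 - 2343311)/(-3618827 + (-387 + 781136)*(-1758515 + 532)) = 115921/(-3618827 + 780749*(-1757983)) = 115921/(-3618827 - 1372543469267) = 115921/(-1372547088094) = 115921*(-1/1372547088094) = -8917/105580545238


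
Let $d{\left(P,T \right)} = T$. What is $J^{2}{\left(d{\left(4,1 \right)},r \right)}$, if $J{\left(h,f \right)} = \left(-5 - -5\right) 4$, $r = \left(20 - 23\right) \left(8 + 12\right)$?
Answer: $0$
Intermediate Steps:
$r = -60$ ($r = \left(-3\right) 20 = -60$)
$J{\left(h,f \right)} = 0$ ($J{\left(h,f \right)} = \left(-5 + 5\right) 4 = 0 \cdot 4 = 0$)
$J^{2}{\left(d{\left(4,1 \right)},r \right)} = 0^{2} = 0$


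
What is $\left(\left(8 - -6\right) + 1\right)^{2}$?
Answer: $225$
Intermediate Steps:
$\left(\left(8 - -6\right) + 1\right)^{2} = \left(\left(8 + 6\right) + 1\right)^{2} = \left(14 + 1\right)^{2} = 15^{2} = 225$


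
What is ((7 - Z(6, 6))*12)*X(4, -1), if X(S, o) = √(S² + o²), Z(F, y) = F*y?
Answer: -348*√17 ≈ -1434.8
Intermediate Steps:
((7 - Z(6, 6))*12)*X(4, -1) = ((7 - 6*6)*12)*√(4² + (-1)²) = ((7 - 1*36)*12)*√(16 + 1) = ((7 - 36)*12)*√17 = (-29*12)*√17 = -348*√17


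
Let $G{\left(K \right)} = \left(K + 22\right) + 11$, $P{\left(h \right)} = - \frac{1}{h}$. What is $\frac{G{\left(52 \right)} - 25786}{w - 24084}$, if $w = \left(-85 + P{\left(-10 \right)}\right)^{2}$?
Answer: $\frac{856700}{562533} \approx 1.5229$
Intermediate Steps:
$G{\left(K \right)} = 33 + K$ ($G{\left(K \right)} = \left(22 + K\right) + 11 = 33 + K$)
$w = \frac{720801}{100}$ ($w = \left(-85 - \frac{1}{-10}\right)^{2} = \left(-85 - - \frac{1}{10}\right)^{2} = \left(-85 + \frac{1}{10}\right)^{2} = \left(- \frac{849}{10}\right)^{2} = \frac{720801}{100} \approx 7208.0$)
$\frac{G{\left(52 \right)} - 25786}{w - 24084} = \frac{\left(33 + 52\right) - 25786}{\frac{720801}{100} - 24084} = \frac{85 - 25786}{- \frac{1687599}{100}} = \left(-25701\right) \left(- \frac{100}{1687599}\right) = \frac{856700}{562533}$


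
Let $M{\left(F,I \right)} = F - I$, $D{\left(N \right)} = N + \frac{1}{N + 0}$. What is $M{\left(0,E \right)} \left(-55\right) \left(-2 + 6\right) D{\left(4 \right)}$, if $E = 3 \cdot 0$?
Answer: $0$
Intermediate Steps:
$E = 0$
$D{\left(N \right)} = N + \frac{1}{N}$
$M{\left(0,E \right)} \left(-55\right) \left(-2 + 6\right) D{\left(4 \right)} = \left(0 - 0\right) \left(-55\right) \left(-2 + 6\right) \left(4 + \frac{1}{4}\right) = \left(0 + 0\right) \left(-55\right) 4 \left(4 + \frac{1}{4}\right) = 0 \left(-55\right) 4 \cdot \frac{17}{4} = 0 \cdot 17 = 0$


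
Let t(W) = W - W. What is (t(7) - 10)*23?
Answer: -230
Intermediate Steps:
t(W) = 0
(t(7) - 10)*23 = (0 - 10)*23 = -10*23 = -230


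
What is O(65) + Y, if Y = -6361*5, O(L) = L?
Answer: -31740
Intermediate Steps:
Y = -31805
O(65) + Y = 65 - 31805 = -31740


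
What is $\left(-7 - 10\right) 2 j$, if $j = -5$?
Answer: $170$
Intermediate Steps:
$\left(-7 - 10\right) 2 j = \left(-7 - 10\right) 2 \left(-5\right) = \left(-17\right) 2 \left(-5\right) = \left(-34\right) \left(-5\right) = 170$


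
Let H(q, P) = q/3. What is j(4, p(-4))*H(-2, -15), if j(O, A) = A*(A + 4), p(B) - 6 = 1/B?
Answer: -299/8 ≈ -37.375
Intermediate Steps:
p(B) = 6 + 1/B
j(O, A) = A*(4 + A)
H(q, P) = q/3 (H(q, P) = q*(1/3) = q/3)
j(4, p(-4))*H(-2, -15) = ((6 + 1/(-4))*(4 + (6 + 1/(-4))))*((1/3)*(-2)) = ((6 - 1/4)*(4 + (6 - 1/4)))*(-2/3) = (23*(4 + 23/4)/4)*(-2/3) = ((23/4)*(39/4))*(-2/3) = (897/16)*(-2/3) = -299/8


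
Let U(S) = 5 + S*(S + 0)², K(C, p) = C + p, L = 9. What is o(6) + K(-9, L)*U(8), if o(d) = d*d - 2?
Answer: 34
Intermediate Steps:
o(d) = -2 + d² (o(d) = d² - 2 = -2 + d²)
U(S) = 5 + S³ (U(S) = 5 + S*S² = 5 + S³)
o(6) + K(-9, L)*U(8) = (-2 + 6²) + (-9 + 9)*(5 + 8³) = (-2 + 36) + 0*(5 + 512) = 34 + 0*517 = 34 + 0 = 34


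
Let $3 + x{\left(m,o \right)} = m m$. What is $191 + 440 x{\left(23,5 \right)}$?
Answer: $231631$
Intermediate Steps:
$x{\left(m,o \right)} = -3 + m^{2}$ ($x{\left(m,o \right)} = -3 + m m = -3 + m^{2}$)
$191 + 440 x{\left(23,5 \right)} = 191 + 440 \left(-3 + 23^{2}\right) = 191 + 440 \left(-3 + 529\right) = 191 + 440 \cdot 526 = 191 + 231440 = 231631$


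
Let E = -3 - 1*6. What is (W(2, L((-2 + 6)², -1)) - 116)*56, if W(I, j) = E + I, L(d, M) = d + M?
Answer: -6888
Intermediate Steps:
E = -9 (E = -3 - 6 = -9)
L(d, M) = M + d
W(I, j) = -9 + I
(W(2, L((-2 + 6)², -1)) - 116)*56 = ((-9 + 2) - 116)*56 = (-7 - 116)*56 = -123*56 = -6888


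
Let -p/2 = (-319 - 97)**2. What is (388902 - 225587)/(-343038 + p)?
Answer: -32663/137830 ≈ -0.23698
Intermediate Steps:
p = -346112 (p = -2*(-319 - 97)**2 = -2*(-416)**2 = -2*173056 = -346112)
(388902 - 225587)/(-343038 + p) = (388902 - 225587)/(-343038 - 346112) = 163315/(-689150) = 163315*(-1/689150) = -32663/137830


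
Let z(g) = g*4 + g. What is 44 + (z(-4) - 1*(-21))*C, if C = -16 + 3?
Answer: 31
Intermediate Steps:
z(g) = 5*g (z(g) = 4*g + g = 5*g)
C = -13
44 + (z(-4) - 1*(-21))*C = 44 + (5*(-4) - 1*(-21))*(-13) = 44 + (-20 + 21)*(-13) = 44 + 1*(-13) = 44 - 13 = 31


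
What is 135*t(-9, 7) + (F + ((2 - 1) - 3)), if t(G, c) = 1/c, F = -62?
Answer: -313/7 ≈ -44.714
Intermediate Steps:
t(G, c) = 1/c
135*t(-9, 7) + (F + ((2 - 1) - 3)) = 135/7 + (-62 + ((2 - 1) - 3)) = 135*(1/7) + (-62 + (1 - 3)) = 135/7 + (-62 - 2) = 135/7 - 64 = -313/7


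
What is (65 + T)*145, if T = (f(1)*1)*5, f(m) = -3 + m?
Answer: 7975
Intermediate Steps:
T = -10 (T = ((-3 + 1)*1)*5 = -2*1*5 = -2*5 = -10)
(65 + T)*145 = (65 - 10)*145 = 55*145 = 7975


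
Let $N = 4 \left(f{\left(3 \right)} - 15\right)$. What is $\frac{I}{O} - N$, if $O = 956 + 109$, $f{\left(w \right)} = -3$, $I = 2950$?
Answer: $\frac{15926}{213} \approx 74.77$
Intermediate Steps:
$N = -72$ ($N = 4 \left(-3 - 15\right) = 4 \left(-18\right) = -72$)
$O = 1065$
$\frac{I}{O} - N = \frac{2950}{1065} - -72 = 2950 \cdot \frac{1}{1065} + 72 = \frac{590}{213} + 72 = \frac{15926}{213}$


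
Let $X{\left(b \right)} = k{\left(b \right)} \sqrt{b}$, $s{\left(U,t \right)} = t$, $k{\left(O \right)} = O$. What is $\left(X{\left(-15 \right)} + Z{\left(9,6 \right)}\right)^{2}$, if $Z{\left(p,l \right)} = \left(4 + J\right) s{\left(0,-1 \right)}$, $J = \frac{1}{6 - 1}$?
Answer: $- \frac{83934}{25} + 126 i \sqrt{15} \approx -3357.4 + 488.0 i$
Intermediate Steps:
$J = \frac{1}{5} \approx 0.2$
$X{\left(b \right)} = b^{\frac{3}{2}}$ ($X{\left(b \right)} = b \sqrt{b} = b^{\frac{3}{2}}$)
$Z{\left(p,l \right)} = - \frac{21}{5}$ ($Z{\left(p,l \right)} = \left(4 + \frac{1}{5}\right) \left(-1\right) = \frac{21}{5} \left(-1\right) = - \frac{21}{5}$)
$\left(X{\left(-15 \right)} + Z{\left(9,6 \right)}\right)^{2} = \left(\left(-15\right)^{\frac{3}{2}} - \frac{21}{5}\right)^{2} = \left(- 15 i \sqrt{15} - \frac{21}{5}\right)^{2} = \left(- \frac{21}{5} - 15 i \sqrt{15}\right)^{2}$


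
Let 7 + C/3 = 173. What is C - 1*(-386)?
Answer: 884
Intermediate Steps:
C = 498 (C = -21 + 3*173 = -21 + 519 = 498)
C - 1*(-386) = 498 - 1*(-386) = 498 + 386 = 884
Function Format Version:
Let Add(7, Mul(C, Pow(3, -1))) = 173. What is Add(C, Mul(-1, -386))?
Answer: 884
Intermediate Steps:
C = 498 (C = Add(-21, Mul(3, 173)) = Add(-21, 519) = 498)
Add(C, Mul(-1, -386)) = Add(498, Mul(-1, -386)) = Add(498, 386) = 884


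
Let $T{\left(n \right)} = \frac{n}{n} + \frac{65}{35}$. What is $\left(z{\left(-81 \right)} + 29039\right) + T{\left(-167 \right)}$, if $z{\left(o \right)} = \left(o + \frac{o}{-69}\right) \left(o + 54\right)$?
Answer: $\frac{5022743}{161} \approx 31197.0$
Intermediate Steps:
$T{\left(n \right)} = \frac{20}{7}$ ($T{\left(n \right)} = 1 + 65 \cdot \frac{1}{35} = 1 + \frac{13}{7} = \frac{20}{7}$)
$z{\left(o \right)} = \frac{68 o \left(54 + o\right)}{69}$ ($z{\left(o \right)} = \left(o + o \left(- \frac{1}{69}\right)\right) \left(54 + o\right) = \left(o - \frac{o}{69}\right) \left(54 + o\right) = \frac{68 o}{69} \left(54 + o\right) = \frac{68 o \left(54 + o\right)}{69}$)
$\left(z{\left(-81 \right)} + 29039\right) + T{\left(-167 \right)} = \left(\frac{68}{69} \left(-81\right) \left(54 - 81\right) + 29039\right) + \frac{20}{7} = \left(\frac{68}{69} \left(-81\right) \left(-27\right) + 29039\right) + \frac{20}{7} = \left(\frac{49572}{23} + 29039\right) + \frac{20}{7} = \frac{717469}{23} + \frac{20}{7} = \frac{5022743}{161}$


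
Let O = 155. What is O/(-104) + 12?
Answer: 1093/104 ≈ 10.510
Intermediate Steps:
O/(-104) + 12 = 155/(-104) + 12 = -1/104*155 + 12 = -155/104 + 12 = 1093/104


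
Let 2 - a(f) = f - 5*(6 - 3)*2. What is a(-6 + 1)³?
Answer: 50653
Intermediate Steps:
a(f) = 32 - f (a(f) = 2 - (f - 5*(6 - 3)*2) = 2 - (f - 5*3*2) = 2 - (f - 15*2) = 2 - (f - 30) = 2 - (-30 + f) = 2 + (30 - f) = 32 - f)
a(-6 + 1)³ = (32 - (-6 + 1))³ = (32 - 1*(-5))³ = (32 + 5)³ = 37³ = 50653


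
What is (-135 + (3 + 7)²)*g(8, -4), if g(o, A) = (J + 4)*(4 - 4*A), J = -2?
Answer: -1400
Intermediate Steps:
g(o, A) = 8 - 8*A (g(o, A) = (-2 + 4)*(4 - 4*A) = 2*(4 - 4*A) = 8 - 8*A)
(-135 + (3 + 7)²)*g(8, -4) = (-135 + (3 + 7)²)*(8 - 8*(-4)) = (-135 + 10²)*(8 + 32) = (-135 + 100)*40 = -35*40 = -1400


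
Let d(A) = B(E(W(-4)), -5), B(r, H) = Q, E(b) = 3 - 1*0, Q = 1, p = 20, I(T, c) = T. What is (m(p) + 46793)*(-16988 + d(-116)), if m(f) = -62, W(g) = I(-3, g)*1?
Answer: -793819497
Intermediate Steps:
W(g) = -3 (W(g) = -3*1 = -3)
E(b) = 3 (E(b) = 3 + 0 = 3)
B(r, H) = 1
d(A) = 1
(m(p) + 46793)*(-16988 + d(-116)) = (-62 + 46793)*(-16988 + 1) = 46731*(-16987) = -793819497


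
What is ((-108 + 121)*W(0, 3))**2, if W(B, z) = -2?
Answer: 676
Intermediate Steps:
((-108 + 121)*W(0, 3))**2 = ((-108 + 121)*(-2))**2 = (13*(-2))**2 = (-26)**2 = 676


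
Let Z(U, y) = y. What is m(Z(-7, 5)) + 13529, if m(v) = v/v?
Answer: 13530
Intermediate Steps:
m(v) = 1
m(Z(-7, 5)) + 13529 = 1 + 13529 = 13530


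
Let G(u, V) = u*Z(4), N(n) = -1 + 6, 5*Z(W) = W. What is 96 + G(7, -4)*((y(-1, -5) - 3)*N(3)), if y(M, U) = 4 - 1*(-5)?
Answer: 264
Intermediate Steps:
Z(W) = W/5
y(M, U) = 9 (y(M, U) = 4 + 5 = 9)
N(n) = 5
G(u, V) = 4*u/5 (G(u, V) = u*((⅕)*4) = u*(⅘) = 4*u/5)
96 + G(7, -4)*((y(-1, -5) - 3)*N(3)) = 96 + ((⅘)*7)*((9 - 3)*5) = 96 + 28*(6*5)/5 = 96 + (28/5)*30 = 96 + 168 = 264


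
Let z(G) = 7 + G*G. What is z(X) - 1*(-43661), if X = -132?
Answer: 61092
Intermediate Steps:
z(G) = 7 + G²
z(X) - 1*(-43661) = (7 + (-132)²) - 1*(-43661) = (7 + 17424) + 43661 = 17431 + 43661 = 61092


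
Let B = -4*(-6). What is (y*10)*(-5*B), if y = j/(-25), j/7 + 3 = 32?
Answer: 9744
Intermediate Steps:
j = 203 (j = -21 + 7*32 = -21 + 224 = 203)
B = 24
y = -203/25 (y = 203/(-25) = 203*(-1/25) = -203/25 ≈ -8.1200)
(y*10)*(-5*B) = (-203/25*10)*(-5*24) = -406/5*(-120) = 9744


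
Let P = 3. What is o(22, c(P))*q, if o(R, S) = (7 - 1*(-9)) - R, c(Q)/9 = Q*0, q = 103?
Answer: -618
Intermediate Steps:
c(Q) = 0 (c(Q) = 9*(Q*0) = 9*0 = 0)
o(R, S) = 16 - R (o(R, S) = (7 + 9) - R = 16 - R)
o(22, c(P))*q = (16 - 1*22)*103 = (16 - 22)*103 = -6*103 = -618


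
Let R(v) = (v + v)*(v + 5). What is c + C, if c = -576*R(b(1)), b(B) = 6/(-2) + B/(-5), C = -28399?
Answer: -544087/25 ≈ -21763.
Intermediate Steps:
b(B) = -3 - B/5 (b(B) = 6*(-½) + B*(-⅕) = -3 - B/5)
R(v) = 2*v*(5 + v) (R(v) = (2*v)*(5 + v) = 2*v*(5 + v))
c = 165888/25 (c = -1152*(-3 - ⅕*1)*(5 + (-3 - ⅕*1)) = -1152*(-3 - ⅕)*(5 + (-3 - ⅕)) = -1152*(-16)*(5 - 16/5)/5 = -1152*(-16)*9/(5*5) = -576*(-288/25) = 165888/25 ≈ 6635.5)
c + C = 165888/25 - 28399 = -544087/25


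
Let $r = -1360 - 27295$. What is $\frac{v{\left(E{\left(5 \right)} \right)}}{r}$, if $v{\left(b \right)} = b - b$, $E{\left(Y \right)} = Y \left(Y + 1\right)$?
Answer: $0$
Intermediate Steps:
$E{\left(Y \right)} = Y \left(1 + Y\right)$
$v{\left(b \right)} = 0$
$r = -28655$ ($r = -1360 - 27295 = -28655$)
$\frac{v{\left(E{\left(5 \right)} \right)}}{r} = \frac{0}{-28655} = 0 \left(- \frac{1}{28655}\right) = 0$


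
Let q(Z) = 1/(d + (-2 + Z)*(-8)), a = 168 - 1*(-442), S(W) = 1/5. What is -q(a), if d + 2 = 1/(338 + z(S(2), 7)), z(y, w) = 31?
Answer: 369/1795553 ≈ 0.00020551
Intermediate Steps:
S(W) = ⅕ (S(W) = 1*(⅕) = ⅕)
d = -737/369 (d = -2 + 1/(338 + 31) = -2 + 1/369 = -737/369 ≈ -1.9973)
a = 610 (a = 168 + 442 = 610)
q(Z) = 1/(5167/369 - 8*Z) (q(Z) = 1/(-737/369 + (-2 + Z)*(-8)) = 1/(-737/369 + (16 - 8*Z)) = 1/(5167/369 - 8*Z))
-q(a) = -(-369)/(-5167 + 2952*610) = -(-369)/(-5167 + 1800720) = -(-369)/1795553 = -1*(-369/1795553) = 369/1795553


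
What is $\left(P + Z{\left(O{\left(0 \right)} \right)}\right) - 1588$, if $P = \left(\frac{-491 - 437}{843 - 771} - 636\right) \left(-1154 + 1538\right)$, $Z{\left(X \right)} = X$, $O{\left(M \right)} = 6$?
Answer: $- \frac{752266}{3} \approx -2.5076 \cdot 10^{5}$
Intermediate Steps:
$P = - \frac{747520}{3}$ ($P = \left(- \frac{928}{72} - 636\right) 384 = \left(\left(-928\right) \frac{1}{72} - 636\right) 384 = \left(- \frac{116}{9} - 636\right) 384 = \left(- \frac{5840}{9}\right) 384 = - \frac{747520}{3} \approx -2.4917 \cdot 10^{5}$)
$\left(P + Z{\left(O{\left(0 \right)} \right)}\right) - 1588 = \left(- \frac{747520}{3} + 6\right) - 1588 = - \frac{747502}{3} - 1588 = - \frac{752266}{3}$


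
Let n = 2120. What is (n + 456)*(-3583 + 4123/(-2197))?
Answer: -20288509024/2197 ≈ -9.2346e+6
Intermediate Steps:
(n + 456)*(-3583 + 4123/(-2197)) = (2120 + 456)*(-3583 + 4123/(-2197)) = 2576*(-3583 + 4123*(-1/2197)) = 2576*(-3583 - 4123/2197) = 2576*(-7875974/2197) = -20288509024/2197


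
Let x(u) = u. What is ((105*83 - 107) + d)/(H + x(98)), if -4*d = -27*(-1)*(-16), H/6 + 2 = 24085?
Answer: 2179/36149 ≈ 0.060278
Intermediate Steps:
H = 144498 (H = -12 + 6*24085 = -12 + 144510 = 144498)
d = 108 (d = -(-27*(-1))*(-16)/4 = -27*(-16)/4 = -1/4*(-432) = 108)
((105*83 - 107) + d)/(H + x(98)) = ((105*83 - 107) + 108)/(144498 + 98) = ((8715 - 107) + 108)/144596 = (8608 + 108)*(1/144596) = 8716*(1/144596) = 2179/36149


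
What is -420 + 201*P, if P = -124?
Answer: -25344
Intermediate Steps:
-420 + 201*P = -420 + 201*(-124) = -420 - 24924 = -25344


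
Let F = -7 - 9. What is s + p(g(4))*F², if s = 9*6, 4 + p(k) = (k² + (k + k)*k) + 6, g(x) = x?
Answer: 12854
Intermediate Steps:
F = -16
p(k) = 2 + 3*k² (p(k) = -4 + ((k² + (k + k)*k) + 6) = -4 + ((k² + (2*k)*k) + 6) = -4 + ((k² + 2*k²) + 6) = -4 + (3*k² + 6) = -4 + (6 + 3*k²) = 2 + 3*k²)
s = 54
s + p(g(4))*F² = 54 + (2 + 3*4²)*(-16)² = 54 + (2 + 3*16)*256 = 54 + (2 + 48)*256 = 54 + 50*256 = 54 + 12800 = 12854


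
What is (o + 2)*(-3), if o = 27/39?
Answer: -105/13 ≈ -8.0769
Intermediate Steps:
o = 9/13 (o = 27*(1/39) = 9/13 ≈ 0.69231)
(o + 2)*(-3) = (9/13 + 2)*(-3) = (35/13)*(-3) = -105/13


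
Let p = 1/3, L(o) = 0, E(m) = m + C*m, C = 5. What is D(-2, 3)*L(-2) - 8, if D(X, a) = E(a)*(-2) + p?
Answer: -8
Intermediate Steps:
E(m) = 6*m (E(m) = m + 5*m = 6*m)
p = ⅓ ≈ 0.33333
D(X, a) = ⅓ - 12*a (D(X, a) = (6*a)*(-2) + ⅓ = -12*a + ⅓ = ⅓ - 12*a)
D(-2, 3)*L(-2) - 8 = (⅓ - 12*3)*0 - 8 = (⅓ - 36)*0 - 8 = -107/3*0 - 8 = 0 - 8 = -8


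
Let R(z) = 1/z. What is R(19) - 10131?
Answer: -192488/19 ≈ -10131.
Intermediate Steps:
R(19) - 10131 = 1/19 - 10131 = -192488/19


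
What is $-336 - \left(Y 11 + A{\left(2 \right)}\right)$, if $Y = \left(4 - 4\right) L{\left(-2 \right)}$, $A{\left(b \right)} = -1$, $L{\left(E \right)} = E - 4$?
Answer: $-335$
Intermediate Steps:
$L{\left(E \right)} = -4 + E$
$Y = 0$ ($Y = \left(4 - 4\right) \left(-4 - 2\right) = 0 \left(-6\right) = 0$)
$-336 - \left(Y 11 + A{\left(2 \right)}\right) = -336 - \left(0 \cdot 11 - 1\right) = -336 - \left(0 - 1\right) = -336 - -1 = -336 + 1 = -335$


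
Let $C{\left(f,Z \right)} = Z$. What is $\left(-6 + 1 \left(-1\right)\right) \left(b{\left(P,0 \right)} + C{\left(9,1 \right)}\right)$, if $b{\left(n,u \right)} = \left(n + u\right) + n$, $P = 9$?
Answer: $-133$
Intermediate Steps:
$b{\left(n,u \right)} = u + 2 n$
$\left(-6 + 1 \left(-1\right)\right) \left(b{\left(P,0 \right)} + C{\left(9,1 \right)}\right) = \left(-6 + 1 \left(-1\right)\right) \left(\left(0 + 2 \cdot 9\right) + 1\right) = \left(-6 - 1\right) \left(\left(0 + 18\right) + 1\right) = - 7 \left(18 + 1\right) = \left(-7\right) 19 = -133$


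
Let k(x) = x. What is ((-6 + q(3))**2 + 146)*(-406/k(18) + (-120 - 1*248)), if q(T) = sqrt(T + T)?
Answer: -660820/9 + 14060*sqrt(6)/3 ≈ -61945.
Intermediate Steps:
q(T) = sqrt(2)*sqrt(T) (q(T) = sqrt(2*T) = sqrt(2)*sqrt(T))
((-6 + q(3))**2 + 146)*(-406/k(18) + (-120 - 1*248)) = ((-6 + sqrt(2)*sqrt(3))**2 + 146)*(-406/18 + (-120 - 1*248)) = ((-6 + sqrt(6))**2 + 146)*(-406*1/18 + (-120 - 248)) = (146 + (-6 + sqrt(6))**2)*(-203/9 - 368) = (146 + (-6 + sqrt(6))**2)*(-3515/9) = -513190/9 - 3515*(-6 + sqrt(6))**2/9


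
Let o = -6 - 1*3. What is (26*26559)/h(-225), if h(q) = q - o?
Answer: -38363/12 ≈ -3196.9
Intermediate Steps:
o = -9 (o = -6 - 3 = -9)
h(q) = 9 + q (h(q) = q - 1*(-9) = q + 9 = 9 + q)
(26*26559)/h(-225) = (26*26559)/(9 - 225) = 690534/(-216) = 690534*(-1/216) = -38363/12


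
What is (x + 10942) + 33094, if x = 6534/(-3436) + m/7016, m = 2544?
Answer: 66346105861/1506686 ≈ 44034.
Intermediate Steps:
x = -2318835/1506686 (x = 6534/(-3436) + 2544/7016 = 6534*(-1/3436) + 2544*(1/7016) = -3267/1718 + 318/877 = -2318835/1506686 ≈ -1.5390)
(x + 10942) + 33094 = (-2318835/1506686 + 10942) + 33094 = 16483839377/1506686 + 33094 = 66346105861/1506686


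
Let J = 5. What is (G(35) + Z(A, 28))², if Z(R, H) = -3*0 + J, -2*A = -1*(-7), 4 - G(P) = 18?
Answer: 81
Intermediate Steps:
G(P) = -14 (G(P) = 4 - 1*18 = 4 - 18 = -14)
A = -7/2 (A = -(-1)*(-7)/2 = -½*7 = -7/2 ≈ -3.5000)
Z(R, H) = 5 (Z(R, H) = -3*0 + 5 = 0 + 5 = 5)
(G(35) + Z(A, 28))² = (-14 + 5)² = (-9)² = 81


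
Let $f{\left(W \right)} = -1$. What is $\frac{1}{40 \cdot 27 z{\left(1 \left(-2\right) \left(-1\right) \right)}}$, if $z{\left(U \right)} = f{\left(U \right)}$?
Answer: $- \frac{1}{1080} \approx -0.00092593$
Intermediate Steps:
$z{\left(U \right)} = -1$
$\frac{1}{40 \cdot 27 z{\left(1 \left(-2\right) \left(-1\right) \right)}} = \frac{1}{40 \cdot 27 \left(-1\right)} = \frac{1}{1080 \left(-1\right)} = \frac{1}{-1080} = - \frac{1}{1080}$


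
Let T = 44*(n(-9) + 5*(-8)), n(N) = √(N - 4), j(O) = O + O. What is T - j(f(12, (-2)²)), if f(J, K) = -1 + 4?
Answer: -1766 + 44*I*√13 ≈ -1766.0 + 158.64*I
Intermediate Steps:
f(J, K) = 3
j(O) = 2*O
n(N) = √(-4 + N)
T = -1760 + 44*I*√13 (T = 44*(√(-4 - 9) + 5*(-8)) = 44*(√(-13) - 40) = 44*(I*√13 - 40) = 44*(-40 + I*√13) = -1760 + 44*I*√13 ≈ -1760.0 + 158.64*I)
T - j(f(12, (-2)²)) = (-1760 + 44*I*√13) - 2*3 = (-1760 + 44*I*√13) - 1*6 = (-1760 + 44*I*√13) - 6 = -1766 + 44*I*√13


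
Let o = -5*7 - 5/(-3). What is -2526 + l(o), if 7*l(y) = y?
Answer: -53146/21 ≈ -2530.8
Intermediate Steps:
o = -100/3 (o = -35 - 5*(-⅓) = -35 + 5/3 = -100/3 ≈ -33.333)
l(y) = y/7
-2526 + l(o) = -2526 + (⅐)*(-100/3) = -2526 - 100/21 = -53146/21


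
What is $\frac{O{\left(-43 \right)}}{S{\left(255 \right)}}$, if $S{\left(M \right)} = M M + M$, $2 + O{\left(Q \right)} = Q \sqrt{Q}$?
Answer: $- \frac{1}{32640} - \frac{43 i \sqrt{43}}{65280} \approx -3.0637 \cdot 10^{-5} - 0.0043194 i$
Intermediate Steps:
$O{\left(Q \right)} = -2 + Q^{\frac{3}{2}}$ ($O{\left(Q \right)} = -2 + Q \sqrt{Q} = -2 + Q^{\frac{3}{2}}$)
$S{\left(M \right)} = M + M^{2}$ ($S{\left(M \right)} = M^{2} + M = M + M^{2}$)
$\frac{O{\left(-43 \right)}}{S{\left(255 \right)}} = \frac{-2 + \left(-43\right)^{\frac{3}{2}}}{255 \left(1 + 255\right)} = \frac{-2 - 43 i \sqrt{43}}{255 \cdot 256} = \frac{-2 - 43 i \sqrt{43}}{65280} = \left(-2 - 43 i \sqrt{43}\right) \frac{1}{65280} = - \frac{1}{32640} - \frac{43 i \sqrt{43}}{65280}$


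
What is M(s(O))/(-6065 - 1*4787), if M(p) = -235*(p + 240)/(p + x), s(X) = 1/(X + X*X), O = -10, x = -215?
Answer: -5076235/209975348 ≈ -0.024175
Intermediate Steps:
s(X) = 1/(X + X**2)
M(p) = -235*(240 + p)/(-215 + p) (M(p) = -235*(p + 240)/(p - 215) = -235*(240 + p)/(-215 + p))
M(s(O))/(-6065 - 1*4787) = (235*(-240 - 1/((-10)*(1 - 10)))/(-215 + 1/((-10)*(1 - 10))))/(-6065 - 1*4787) = (235*(-240 - (-1)/(10*(-9)))/(-215 - 1/10/(-9)))/(-6065 - 4787) = (235*(-240 - (-1)*(-1)/(10*9))/(-215 - 1/10*(-1/9)))/(-10852) = (235*(-240 - 1*1/90)/(-215 + 1/90))*(-1/10852) = (235*(-240 - 1/90)/(-19349/90))*(-1/10852) = (235*(-90/19349)*(-21601/90))*(-1/10852) = (5076235/19349)*(-1/10852) = -5076235/209975348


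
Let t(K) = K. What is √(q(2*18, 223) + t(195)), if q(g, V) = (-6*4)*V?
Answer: 3*I*√573 ≈ 71.812*I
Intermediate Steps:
q(g, V) = -24*V
√(q(2*18, 223) + t(195)) = √(-24*223 + 195) = √(-5352 + 195) = √(-5157) = 3*I*√573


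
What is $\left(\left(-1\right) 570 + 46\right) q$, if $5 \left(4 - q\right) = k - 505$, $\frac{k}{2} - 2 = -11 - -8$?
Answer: $- \frac{276148}{5} \approx -55230.0$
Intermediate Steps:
$k = -2$ ($k = 4 + 2 \left(-11 - -8\right) = 4 + 2 \left(-11 + 8\right) = 4 + 2 \left(-3\right) = 4 - 6 = -2$)
$q = \frac{527}{5}$ ($q = 4 - \frac{-2 - 505}{5} = 4 - - \frac{507}{5} = 4 + \frac{507}{5} = \frac{527}{5} \approx 105.4$)
$\left(\left(-1\right) 570 + 46\right) q = \left(\left(-1\right) 570 + 46\right) \frac{527}{5} = \left(-570 + 46\right) \frac{527}{5} = \left(-524\right) \frac{527}{5} = - \frac{276148}{5}$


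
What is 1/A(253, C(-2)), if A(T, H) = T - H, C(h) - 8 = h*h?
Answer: 1/241 ≈ 0.0041494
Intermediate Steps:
C(h) = 8 + h² (C(h) = 8 + h*h = 8 + h²)
1/A(253, C(-2)) = 1/(253 - (8 + (-2)²)) = 1/(253 - (8 + 4)) = 1/(253 - 1*12) = 1/(253 - 12) = 1/241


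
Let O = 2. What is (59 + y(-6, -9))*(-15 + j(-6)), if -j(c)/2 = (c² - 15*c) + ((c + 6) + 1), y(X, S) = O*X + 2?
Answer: -13181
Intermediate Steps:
y(X, S) = 2 + 2*X (y(X, S) = 2*X + 2 = 2 + 2*X)
j(c) = -14 - 2*c² + 28*c (j(c) = -2*((c² - 15*c) + ((c + 6) + 1)) = -2*((c² - 15*c) + ((6 + c) + 1)) = -2*((c² - 15*c) + (7 + c)) = -2*(7 + c² - 14*c) = -14 - 2*c² + 28*c)
(59 + y(-6, -9))*(-15 + j(-6)) = (59 + (2 + 2*(-6)))*(-15 + (-14 - 2*(-6)² + 28*(-6))) = (59 + (2 - 12))*(-15 + (-14 - 2*36 - 168)) = (59 - 10)*(-15 + (-14 - 72 - 168)) = 49*(-15 - 254) = 49*(-269) = -13181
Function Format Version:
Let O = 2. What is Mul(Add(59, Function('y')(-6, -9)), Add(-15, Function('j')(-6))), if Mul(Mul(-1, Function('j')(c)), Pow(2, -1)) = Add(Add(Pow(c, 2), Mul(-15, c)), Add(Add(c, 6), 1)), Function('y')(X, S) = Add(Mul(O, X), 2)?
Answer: -13181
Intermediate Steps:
Function('y')(X, S) = Add(2, Mul(2, X)) (Function('y')(X, S) = Add(Mul(2, X), 2) = Add(2, Mul(2, X)))
Function('j')(c) = Add(-14, Mul(-2, Pow(c, 2)), Mul(28, c)) (Function('j')(c) = Mul(-2, Add(Add(Pow(c, 2), Mul(-15, c)), Add(Add(c, 6), 1))) = Mul(-2, Add(Add(Pow(c, 2), Mul(-15, c)), Add(Add(6, c), 1))) = Mul(-2, Add(Add(Pow(c, 2), Mul(-15, c)), Add(7, c))) = Mul(-2, Add(7, Pow(c, 2), Mul(-14, c))) = Add(-14, Mul(-2, Pow(c, 2)), Mul(28, c)))
Mul(Add(59, Function('y')(-6, -9)), Add(-15, Function('j')(-6))) = Mul(Add(59, Add(2, Mul(2, -6))), Add(-15, Add(-14, Mul(-2, Pow(-6, 2)), Mul(28, -6)))) = Mul(Add(59, Add(2, -12)), Add(-15, Add(-14, Mul(-2, 36), -168))) = Mul(Add(59, -10), Add(-15, Add(-14, -72, -168))) = Mul(49, Add(-15, -254)) = Mul(49, -269) = -13181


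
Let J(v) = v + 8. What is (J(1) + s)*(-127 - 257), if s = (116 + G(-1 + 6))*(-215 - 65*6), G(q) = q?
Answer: 28107264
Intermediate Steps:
J(v) = 8 + v
s = -73205 (s = (116 + (-1 + 6))*(-215 - 65*6) = (116 + 5)*(-215 - 390) = 121*(-605) = -73205)
(J(1) + s)*(-127 - 257) = ((8 + 1) - 73205)*(-127 - 257) = (9 - 73205)*(-384) = -73196*(-384) = 28107264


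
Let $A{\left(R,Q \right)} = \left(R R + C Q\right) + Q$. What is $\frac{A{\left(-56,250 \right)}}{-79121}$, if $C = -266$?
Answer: $\frac{63114}{79121} \approx 0.79769$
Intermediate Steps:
$A{\left(R,Q \right)} = R^{2} - 265 Q$ ($A{\left(R,Q \right)} = \left(R R - 266 Q\right) + Q = \left(R^{2} - 266 Q\right) + Q = R^{2} - 265 Q$)
$\frac{A{\left(-56,250 \right)}}{-79121} = \frac{\left(-56\right)^{2} - 66250}{-79121} = \left(3136 - 66250\right) \left(- \frac{1}{79121}\right) = \left(-63114\right) \left(- \frac{1}{79121}\right) = \frac{63114}{79121}$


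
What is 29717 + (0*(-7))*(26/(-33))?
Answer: 29717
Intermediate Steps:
29717 + (0*(-7))*(26/(-33)) = 29717 + 0*(26*(-1/33)) = 29717 + 0*(-26/33) = 29717 + 0 = 29717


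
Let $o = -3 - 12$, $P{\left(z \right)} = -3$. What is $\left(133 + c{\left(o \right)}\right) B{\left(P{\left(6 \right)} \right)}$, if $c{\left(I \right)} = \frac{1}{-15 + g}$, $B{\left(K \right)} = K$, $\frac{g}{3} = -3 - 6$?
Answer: $- \frac{5585}{14} \approx -398.93$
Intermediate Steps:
$g = -27$ ($g = 3 \left(-3 - 6\right) = 3 \left(-9\right) = -27$)
$o = -15$ ($o = -3 - 12 = -15$)
$c{\left(I \right)} = - \frac{1}{42}$ ($c{\left(I \right)} = \frac{1}{-15 - 27} = \frac{1}{-42} = - \frac{1}{42}$)
$\left(133 + c{\left(o \right)}\right) B{\left(P{\left(6 \right)} \right)} = \left(133 - \frac{1}{42}\right) \left(-3\right) = \frac{5585}{42} \left(-3\right) = - \frac{5585}{14}$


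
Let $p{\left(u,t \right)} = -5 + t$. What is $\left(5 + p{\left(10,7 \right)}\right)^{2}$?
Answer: $49$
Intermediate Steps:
$\left(5 + p{\left(10,7 \right)}\right)^{2} = \left(5 + \left(-5 + 7\right)\right)^{2} = \left(5 + 2\right)^{2} = 7^{2} = 49$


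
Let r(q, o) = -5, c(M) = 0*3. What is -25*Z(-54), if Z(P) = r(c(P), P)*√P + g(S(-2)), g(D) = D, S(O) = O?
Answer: 50 + 375*I*√6 ≈ 50.0 + 918.56*I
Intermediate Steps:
c(M) = 0
Z(P) = -2 - 5*√P (Z(P) = -5*√P - 2 = -2 - 5*√P)
-25*Z(-54) = -25*(-2 - 15*I*√6) = 50 + 375*I*√6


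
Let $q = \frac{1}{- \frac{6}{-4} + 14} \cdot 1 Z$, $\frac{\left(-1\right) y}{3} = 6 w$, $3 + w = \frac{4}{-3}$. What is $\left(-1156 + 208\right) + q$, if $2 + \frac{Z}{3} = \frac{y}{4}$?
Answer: $- \frac{29283}{31} \approx -944.61$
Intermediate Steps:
$w = - \frac{13}{3}$ ($w = -3 + \frac{4}{-3} = -3 + 4 \left(- \frac{1}{3}\right) = -3 - \frac{4}{3} = - \frac{13}{3} \approx -4.3333$)
$y = 78$ ($y = - 3 \cdot 6 \left(- \frac{13}{3}\right) = \left(-3\right) \left(-26\right) = 78$)
$Z = \frac{105}{2}$ ($Z = -6 + 3 \cdot \frac{78}{4} = -6 + 3 \cdot 78 \cdot \frac{1}{4} = -6 + 3 \cdot \frac{39}{2} = -6 + \frac{117}{2} = \frac{105}{2} \approx 52.5$)
$q = \frac{105}{31}$ ($q = \frac{1}{- \frac{6}{-4} + 14} \cdot 1 \cdot \frac{105}{2} = \frac{1}{\left(-6\right) \left(- \frac{1}{4}\right) + 14} \cdot 1 \cdot \frac{105}{2} = \frac{1}{\frac{3}{2} + 14} \cdot 1 \cdot \frac{105}{2} = \frac{1}{\frac{31}{2}} \cdot 1 \cdot \frac{105}{2} = \frac{2}{31} \cdot 1 \cdot \frac{105}{2} = \frac{2}{31} \cdot \frac{105}{2} = \frac{105}{31} \approx 3.3871$)
$\left(-1156 + 208\right) + q = \left(-1156 + 208\right) + \frac{105}{31} = -948 + \frac{105}{31} = - \frac{29283}{31}$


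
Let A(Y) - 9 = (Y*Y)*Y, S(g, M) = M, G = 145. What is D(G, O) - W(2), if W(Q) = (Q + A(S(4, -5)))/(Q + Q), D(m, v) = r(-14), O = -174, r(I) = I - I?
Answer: 57/2 ≈ 28.500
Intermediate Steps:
r(I) = 0
D(m, v) = 0
A(Y) = 9 + Y³ (A(Y) = 9 + (Y*Y)*Y = 9 + Y²*Y = 9 + Y³)
W(Q) = (-116 + Q)/(2*Q) (W(Q) = (Q + (9 + (-5)³))/(Q + Q) = (Q + (9 - 125))/((2*Q)) = (Q - 116)*(1/(2*Q)) = (-116 + Q)*(1/(2*Q)) = (-116 + Q)/(2*Q))
D(G, O) - W(2) = 0 - (-116 + 2)/(2*2) = 0 - (-114)/(2*2) = 0 - 1*(-57/2) = 0 + 57/2 = 57/2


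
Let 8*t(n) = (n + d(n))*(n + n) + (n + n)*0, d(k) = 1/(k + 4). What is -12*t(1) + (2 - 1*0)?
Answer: -8/5 ≈ -1.6000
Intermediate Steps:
d(k) = 1/(4 + k)
t(n) = n*(n + 1/(4 + n))/4 (t(n) = ((n + 1/(4 + n))*(n + n) + (n + n)*0)/8 = ((n + 1/(4 + n))*(2*n) + (2*n)*0)/8 = (2*n*(n + 1/(4 + n)) + 0)/8 = (2*n*(n + 1/(4 + n)))/8 = n*(n + 1/(4 + n))/4)
-12*t(1) + (2 - 1*0) = -3*(1 + 1*(4 + 1))/(4 + 1) + (2 - 1*0) = -3*(1 + 1*5)/5 + (2 + 0) = -3*(1 + 5)/5 + 2 = -3*6/5 + 2 = -12*3/10 + 2 = -18/5 + 2 = -8/5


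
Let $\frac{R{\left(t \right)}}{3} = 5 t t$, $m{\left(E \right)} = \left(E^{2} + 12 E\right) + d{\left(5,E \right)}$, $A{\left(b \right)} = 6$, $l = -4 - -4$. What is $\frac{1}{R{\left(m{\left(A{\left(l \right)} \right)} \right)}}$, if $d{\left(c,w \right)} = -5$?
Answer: $\frac{1}{159135} \approx 6.284 \cdot 10^{-6}$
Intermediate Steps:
$l = 0$ ($l = -4 + 4 = 0$)
$m{\left(E \right)} = -5 + E^{2} + 12 E$ ($m{\left(E \right)} = \left(E^{2} + 12 E\right) - 5 = -5 + E^{2} + 12 E$)
$R{\left(t \right)} = 15 t^{2}$ ($R{\left(t \right)} = 3 \cdot 5 t t = 3 \cdot 5 t^{2} = 15 t^{2}$)
$\frac{1}{R{\left(m{\left(A{\left(l \right)} \right)} \right)}} = \frac{1}{15 \left(-5 + 6^{2} + 12 \cdot 6\right)^{2}} = \frac{1}{15 \left(-5 + 36 + 72\right)^{2}} = \frac{1}{15 \cdot 103^{2}} = \frac{1}{15 \cdot 10609} = \frac{1}{159135}$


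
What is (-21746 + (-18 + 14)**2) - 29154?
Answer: -50884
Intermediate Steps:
(-21746 + (-18 + 14)**2) - 29154 = (-21746 + (-4)**2) - 29154 = (-21746 + 16) - 29154 = -21730 - 29154 = -50884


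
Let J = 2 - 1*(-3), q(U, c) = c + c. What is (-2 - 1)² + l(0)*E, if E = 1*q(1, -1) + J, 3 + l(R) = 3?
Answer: 9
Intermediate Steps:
l(R) = 0 (l(R) = -3 + 3 = 0)
q(U, c) = 2*c
J = 5 (J = 2 + 3 = 5)
E = 3 (E = 1*(2*(-1)) + 5 = 1*(-2) + 5 = -2 + 5 = 3)
(-2 - 1)² + l(0)*E = (-2 - 1)² + 0*3 = (-3)² + 0 = 9 + 0 = 9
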